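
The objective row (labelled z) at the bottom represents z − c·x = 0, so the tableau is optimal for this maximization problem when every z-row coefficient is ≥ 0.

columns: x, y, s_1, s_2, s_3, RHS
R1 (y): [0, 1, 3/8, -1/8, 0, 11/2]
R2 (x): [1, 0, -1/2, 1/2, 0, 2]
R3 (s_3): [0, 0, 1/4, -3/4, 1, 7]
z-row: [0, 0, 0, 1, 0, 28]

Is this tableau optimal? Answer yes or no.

Every z-row coefficient is ≥ 0, so the tableau is optimal.

yes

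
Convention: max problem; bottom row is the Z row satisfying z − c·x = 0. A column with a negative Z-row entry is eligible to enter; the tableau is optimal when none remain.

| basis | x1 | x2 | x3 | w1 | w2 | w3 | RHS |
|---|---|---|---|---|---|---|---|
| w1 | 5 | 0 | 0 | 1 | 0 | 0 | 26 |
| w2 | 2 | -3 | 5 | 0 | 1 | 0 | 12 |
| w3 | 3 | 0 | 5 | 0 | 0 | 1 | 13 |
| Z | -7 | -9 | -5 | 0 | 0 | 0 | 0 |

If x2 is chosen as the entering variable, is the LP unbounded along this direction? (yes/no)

yes

Every constraint-row entry in column x2 is ≤ 0, so increasing x2 is unbounded.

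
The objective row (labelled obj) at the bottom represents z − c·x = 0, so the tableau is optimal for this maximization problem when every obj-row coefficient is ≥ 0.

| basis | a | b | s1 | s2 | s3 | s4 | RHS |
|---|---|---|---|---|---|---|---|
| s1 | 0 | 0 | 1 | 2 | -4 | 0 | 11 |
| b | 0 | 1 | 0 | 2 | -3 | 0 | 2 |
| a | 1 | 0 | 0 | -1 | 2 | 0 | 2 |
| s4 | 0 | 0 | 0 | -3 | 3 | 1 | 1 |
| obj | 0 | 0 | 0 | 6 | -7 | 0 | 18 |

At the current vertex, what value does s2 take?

s2 is not in the basis, so in the current basic feasible solution s2 = 0.

0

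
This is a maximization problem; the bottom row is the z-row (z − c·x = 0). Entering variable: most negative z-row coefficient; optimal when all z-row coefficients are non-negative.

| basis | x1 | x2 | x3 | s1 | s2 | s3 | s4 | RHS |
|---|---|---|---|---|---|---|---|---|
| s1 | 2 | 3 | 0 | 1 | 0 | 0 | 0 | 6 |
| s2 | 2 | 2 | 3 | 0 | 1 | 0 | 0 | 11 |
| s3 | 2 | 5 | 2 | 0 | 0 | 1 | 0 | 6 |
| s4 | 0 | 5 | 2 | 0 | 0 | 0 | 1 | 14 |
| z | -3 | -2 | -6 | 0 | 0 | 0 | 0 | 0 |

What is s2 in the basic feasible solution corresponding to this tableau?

s2 is basic (row 2); its value is the RHS of that row, 11.

11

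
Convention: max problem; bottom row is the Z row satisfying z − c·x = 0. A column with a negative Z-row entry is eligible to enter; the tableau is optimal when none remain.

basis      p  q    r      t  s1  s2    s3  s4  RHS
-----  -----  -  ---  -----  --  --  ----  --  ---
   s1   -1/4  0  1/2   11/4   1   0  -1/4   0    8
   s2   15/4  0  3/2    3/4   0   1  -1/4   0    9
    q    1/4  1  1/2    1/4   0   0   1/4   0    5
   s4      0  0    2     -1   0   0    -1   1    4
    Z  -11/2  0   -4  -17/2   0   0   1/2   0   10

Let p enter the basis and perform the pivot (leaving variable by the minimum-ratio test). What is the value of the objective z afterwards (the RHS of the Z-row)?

116/5

Ratio test on column p — row 1: entry -1/4 ≤ 0; row 2: 9/(15/4) = 12/5; row 3: 5/(1/4) = 20; row 4: entry 0 ≤ 0. Minimum is 12/5 at row 2 (s2 leaves); pivot element 15/4.
Pivot on row 2; the Z-row RHS becomes 10 − (-11/2)·(12/5) = 116/5.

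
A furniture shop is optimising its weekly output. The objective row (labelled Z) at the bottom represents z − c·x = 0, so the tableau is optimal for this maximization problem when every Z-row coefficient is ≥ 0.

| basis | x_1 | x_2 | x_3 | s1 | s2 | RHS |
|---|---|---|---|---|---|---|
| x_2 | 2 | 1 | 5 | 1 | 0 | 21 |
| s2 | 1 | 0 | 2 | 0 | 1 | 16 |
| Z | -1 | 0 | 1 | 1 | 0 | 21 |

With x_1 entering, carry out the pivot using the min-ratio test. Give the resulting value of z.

Ratio test on column x_1 — row 1: 21/2 = 21/2; row 2: 16/1 = 16. Minimum is 21/2 at row 1 (x_2 leaves); pivot element 2.
Pivot on row 1; the Z-row RHS becomes 21 − (-1)·(21/2) = 63/2.

63/2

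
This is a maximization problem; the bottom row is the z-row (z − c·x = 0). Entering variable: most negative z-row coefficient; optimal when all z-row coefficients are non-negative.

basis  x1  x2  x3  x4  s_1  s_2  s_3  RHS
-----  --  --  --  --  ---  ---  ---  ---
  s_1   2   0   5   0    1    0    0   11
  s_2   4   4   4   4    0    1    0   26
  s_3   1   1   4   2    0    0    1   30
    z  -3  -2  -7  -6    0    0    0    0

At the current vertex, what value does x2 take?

x2 is not in the basis, so in the current basic feasible solution x2 = 0.

0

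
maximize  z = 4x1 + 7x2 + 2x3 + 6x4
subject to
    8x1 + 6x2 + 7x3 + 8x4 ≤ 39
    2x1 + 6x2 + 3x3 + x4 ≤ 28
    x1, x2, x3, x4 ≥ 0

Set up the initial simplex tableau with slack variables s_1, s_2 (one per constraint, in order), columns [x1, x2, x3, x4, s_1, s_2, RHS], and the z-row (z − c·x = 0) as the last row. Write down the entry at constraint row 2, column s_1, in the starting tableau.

Slack s_1 belongs to constraint 1; its column is the unit vector e_1, so the entry in row 2 is 0.

0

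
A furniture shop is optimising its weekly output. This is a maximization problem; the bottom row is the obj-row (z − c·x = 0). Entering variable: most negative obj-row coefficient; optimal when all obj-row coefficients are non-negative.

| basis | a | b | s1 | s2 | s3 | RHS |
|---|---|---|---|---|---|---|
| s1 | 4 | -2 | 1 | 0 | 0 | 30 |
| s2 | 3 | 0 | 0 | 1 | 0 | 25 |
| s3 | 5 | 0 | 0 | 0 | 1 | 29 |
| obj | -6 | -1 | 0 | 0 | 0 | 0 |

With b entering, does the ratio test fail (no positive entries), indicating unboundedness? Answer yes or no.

Every constraint-row entry in column b is ≤ 0, so increasing b is unbounded.

yes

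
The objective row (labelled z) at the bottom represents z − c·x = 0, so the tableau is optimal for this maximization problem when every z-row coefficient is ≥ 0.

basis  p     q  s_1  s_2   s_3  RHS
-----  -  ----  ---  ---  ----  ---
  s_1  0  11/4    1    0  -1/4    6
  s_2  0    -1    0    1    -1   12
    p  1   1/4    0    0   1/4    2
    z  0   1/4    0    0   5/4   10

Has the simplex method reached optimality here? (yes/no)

Every z-row coefficient is ≥ 0, so the tableau is optimal.

yes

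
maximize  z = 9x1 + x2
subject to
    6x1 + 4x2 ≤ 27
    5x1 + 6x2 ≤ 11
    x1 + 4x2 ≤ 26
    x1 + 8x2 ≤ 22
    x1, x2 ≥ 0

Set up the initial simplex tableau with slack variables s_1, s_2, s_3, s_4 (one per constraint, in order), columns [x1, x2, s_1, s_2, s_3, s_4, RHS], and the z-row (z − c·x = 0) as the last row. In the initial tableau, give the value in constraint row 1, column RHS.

27

The RHS of constraint 1 is b_1 = 27.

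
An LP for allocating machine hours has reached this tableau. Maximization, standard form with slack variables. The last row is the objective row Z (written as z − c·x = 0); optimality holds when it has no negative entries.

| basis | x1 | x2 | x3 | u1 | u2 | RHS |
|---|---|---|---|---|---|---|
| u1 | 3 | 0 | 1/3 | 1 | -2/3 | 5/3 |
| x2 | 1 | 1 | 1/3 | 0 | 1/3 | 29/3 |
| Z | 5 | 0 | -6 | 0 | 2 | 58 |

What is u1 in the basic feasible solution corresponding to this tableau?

5/3

u1 is basic (row 1); its value is the RHS of that row, 5/3.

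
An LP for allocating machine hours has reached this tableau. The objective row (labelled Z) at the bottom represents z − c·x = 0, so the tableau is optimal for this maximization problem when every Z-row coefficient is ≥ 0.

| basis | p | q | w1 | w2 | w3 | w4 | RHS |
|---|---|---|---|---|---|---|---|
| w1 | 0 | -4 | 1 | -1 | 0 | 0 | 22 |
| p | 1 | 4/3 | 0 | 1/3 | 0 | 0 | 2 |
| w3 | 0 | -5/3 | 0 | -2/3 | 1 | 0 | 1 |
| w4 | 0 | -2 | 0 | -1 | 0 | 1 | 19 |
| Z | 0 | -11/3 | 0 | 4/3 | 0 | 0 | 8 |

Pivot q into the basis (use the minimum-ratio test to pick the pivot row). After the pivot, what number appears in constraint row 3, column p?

Ratio test on column q — row 1: entry -4 ≤ 0; row 2: 2/(4/3) = 3/2; row 3: entry -5/3 ≤ 0; row 4: entry -2 ≤ 0. Minimum is 3/2 at row 2 (p leaves); pivot element 4/3.
Divide row 2 by 4/3; eliminate column q from the other rows.
Row 3 update in column p: 0 − (-5/3)·(3/4) = 5/4.

5/4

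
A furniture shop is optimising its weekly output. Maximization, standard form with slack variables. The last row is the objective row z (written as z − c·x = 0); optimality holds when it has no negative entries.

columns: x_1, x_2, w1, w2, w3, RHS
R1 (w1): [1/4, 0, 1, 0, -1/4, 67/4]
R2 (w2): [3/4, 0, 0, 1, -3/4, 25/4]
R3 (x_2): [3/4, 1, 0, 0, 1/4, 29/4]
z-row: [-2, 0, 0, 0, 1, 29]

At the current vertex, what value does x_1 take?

x_1 is not in the basis, so in the current basic feasible solution x_1 = 0.

0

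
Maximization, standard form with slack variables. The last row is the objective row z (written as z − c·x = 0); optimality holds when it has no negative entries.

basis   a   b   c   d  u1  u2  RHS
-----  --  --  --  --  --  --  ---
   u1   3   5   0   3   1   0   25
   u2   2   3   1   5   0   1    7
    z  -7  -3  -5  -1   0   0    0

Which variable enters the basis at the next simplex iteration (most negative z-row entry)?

a

Negative z-row entries: a: -7, b: -3, c: -5, d: -1.
The most negative is -7 in column a, so a enters.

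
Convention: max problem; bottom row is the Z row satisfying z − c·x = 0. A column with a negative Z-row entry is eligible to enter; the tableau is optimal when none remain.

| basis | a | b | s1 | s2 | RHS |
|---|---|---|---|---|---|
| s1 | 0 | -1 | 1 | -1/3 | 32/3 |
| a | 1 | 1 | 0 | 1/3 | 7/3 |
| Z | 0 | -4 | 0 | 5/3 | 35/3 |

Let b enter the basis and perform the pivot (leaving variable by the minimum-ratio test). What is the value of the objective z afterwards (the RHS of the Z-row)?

21

Ratio test on column b — row 1: entry -1 ≤ 0; row 2: (7/3)/1 = 7/3. Minimum is 7/3 at row 2 (a leaves); pivot element 1.
Pivot on row 2; the Z-row RHS becomes 35/3 − (-4)·(7/3) = 21.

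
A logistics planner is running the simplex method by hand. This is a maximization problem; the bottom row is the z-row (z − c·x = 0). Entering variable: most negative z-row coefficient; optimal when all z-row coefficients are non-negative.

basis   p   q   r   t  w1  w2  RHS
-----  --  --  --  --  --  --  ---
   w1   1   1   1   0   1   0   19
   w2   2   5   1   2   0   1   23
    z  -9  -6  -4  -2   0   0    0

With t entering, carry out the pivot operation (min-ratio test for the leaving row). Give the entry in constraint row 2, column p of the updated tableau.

Ratio test on column t — row 1: entry 0 ≤ 0; row 2: 23/2 = 23/2. Minimum is 23/2 at row 2 (w2 leaves); pivot element 2.
Divide row 2 by 2; eliminate column t from the other rows.
In the new row 2, the p entry is the old entry divided by the pivot: 2/2 = 1.

1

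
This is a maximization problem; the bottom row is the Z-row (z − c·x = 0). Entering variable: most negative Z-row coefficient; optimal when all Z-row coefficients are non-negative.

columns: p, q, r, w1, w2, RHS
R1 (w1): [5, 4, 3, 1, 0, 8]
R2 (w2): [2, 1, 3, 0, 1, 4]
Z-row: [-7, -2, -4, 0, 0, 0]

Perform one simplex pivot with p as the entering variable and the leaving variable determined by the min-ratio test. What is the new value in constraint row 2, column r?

Ratio test on column p — row 1: 8/5 = 8/5; row 2: 4/2 = 2. Minimum is 8/5 at row 1 (w1 leaves); pivot element 5.
Divide row 1 by 5; eliminate column p from the other rows.
Row 2 update in column r: 3 − 2·(3/5) = 9/5.

9/5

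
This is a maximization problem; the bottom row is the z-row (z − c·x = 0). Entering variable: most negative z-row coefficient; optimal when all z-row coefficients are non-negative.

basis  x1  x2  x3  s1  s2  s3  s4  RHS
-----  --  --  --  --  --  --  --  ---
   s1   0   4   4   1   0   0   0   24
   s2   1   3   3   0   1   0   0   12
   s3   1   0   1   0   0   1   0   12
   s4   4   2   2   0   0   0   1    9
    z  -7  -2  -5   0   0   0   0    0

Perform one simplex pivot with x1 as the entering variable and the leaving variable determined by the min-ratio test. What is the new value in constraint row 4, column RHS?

9/4

Ratio test on column x1 — row 1: entry 0 ≤ 0; row 2: 12/1 = 12; row 3: 12/1 = 12; row 4: 9/4 = 9/4. Minimum is 9/4 at row 4 (s4 leaves); pivot element 4.
Divide row 4 by 4; eliminate column x1 from the other rows.
In the new row 4, the RHS entry is the old entry divided by the pivot: 9/4 = 9/4.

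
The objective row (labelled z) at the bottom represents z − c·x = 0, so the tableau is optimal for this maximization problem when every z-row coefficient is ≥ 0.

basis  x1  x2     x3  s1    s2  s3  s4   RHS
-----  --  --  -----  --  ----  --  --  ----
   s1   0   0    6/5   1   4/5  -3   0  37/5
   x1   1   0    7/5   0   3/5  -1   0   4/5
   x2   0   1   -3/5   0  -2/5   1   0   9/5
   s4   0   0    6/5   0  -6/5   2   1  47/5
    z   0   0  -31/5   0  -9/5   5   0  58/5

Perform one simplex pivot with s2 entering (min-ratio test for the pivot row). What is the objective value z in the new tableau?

14

Ratio test on column s2 — row 1: (37/5)/(4/5) = 37/4; row 2: (4/5)/(3/5) = 4/3; row 3: entry -2/5 ≤ 0; row 4: entry -6/5 ≤ 0. Minimum is 4/3 at row 2 (x1 leaves); pivot element 3/5.
Pivot on row 2; the z-row RHS becomes 58/5 − (-9/5)·(4/3) = 14.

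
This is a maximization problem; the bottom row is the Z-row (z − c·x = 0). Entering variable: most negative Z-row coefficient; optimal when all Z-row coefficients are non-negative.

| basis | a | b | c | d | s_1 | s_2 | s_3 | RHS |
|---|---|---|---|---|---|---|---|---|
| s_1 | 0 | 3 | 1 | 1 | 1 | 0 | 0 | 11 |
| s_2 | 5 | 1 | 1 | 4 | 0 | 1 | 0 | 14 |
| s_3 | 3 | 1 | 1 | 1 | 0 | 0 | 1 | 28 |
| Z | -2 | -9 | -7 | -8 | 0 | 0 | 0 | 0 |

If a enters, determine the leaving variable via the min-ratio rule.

Column a entries and ratios — s_1: 0 ≤ 0, skip; s_2: 14/5 = 14/5; s_3: 28/3 = 28/3.
Smallest ratio is 14/5 in the row of s_2, so s_2 leaves.

s_2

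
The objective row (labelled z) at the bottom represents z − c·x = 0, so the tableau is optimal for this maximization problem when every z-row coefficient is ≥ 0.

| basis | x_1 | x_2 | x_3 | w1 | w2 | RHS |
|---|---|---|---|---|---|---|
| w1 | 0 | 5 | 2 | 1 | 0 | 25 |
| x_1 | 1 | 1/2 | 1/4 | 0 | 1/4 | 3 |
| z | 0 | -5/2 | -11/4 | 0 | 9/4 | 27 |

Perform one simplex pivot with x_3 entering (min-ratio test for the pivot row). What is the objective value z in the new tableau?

Ratio test on column x_3 — row 1: 25/2 = 25/2; row 2: 3/(1/4) = 12. Minimum is 12 at row 2 (x_1 leaves); pivot element 1/4.
Pivot on row 2; the z-row RHS becomes 27 − (-11/4)·12 = 60.

60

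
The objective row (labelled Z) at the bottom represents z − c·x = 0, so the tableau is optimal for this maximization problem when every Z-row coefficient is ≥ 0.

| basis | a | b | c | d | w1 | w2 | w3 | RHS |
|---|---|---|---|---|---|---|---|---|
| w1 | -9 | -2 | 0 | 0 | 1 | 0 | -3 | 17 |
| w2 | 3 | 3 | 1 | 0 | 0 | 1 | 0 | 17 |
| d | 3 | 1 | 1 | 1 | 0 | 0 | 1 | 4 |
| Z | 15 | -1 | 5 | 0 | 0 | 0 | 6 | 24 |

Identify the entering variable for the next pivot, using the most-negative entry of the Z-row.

Negative Z-row entries: b: -1.
The most negative is -1 in column b, so b enters.

b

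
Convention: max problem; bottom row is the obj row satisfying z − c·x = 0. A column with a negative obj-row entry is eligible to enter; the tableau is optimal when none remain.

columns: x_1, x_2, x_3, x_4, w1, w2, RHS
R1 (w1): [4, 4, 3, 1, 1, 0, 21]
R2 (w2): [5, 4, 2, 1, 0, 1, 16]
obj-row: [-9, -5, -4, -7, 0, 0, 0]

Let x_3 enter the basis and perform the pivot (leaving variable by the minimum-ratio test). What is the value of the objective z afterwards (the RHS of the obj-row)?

Ratio test on column x_3 — row 1: 21/3 = 7; row 2: 16/2 = 8. Minimum is 7 at row 1 (w1 leaves); pivot element 3.
Pivot on row 1; the obj-row RHS becomes 0 − (-4)·7 = 28.

28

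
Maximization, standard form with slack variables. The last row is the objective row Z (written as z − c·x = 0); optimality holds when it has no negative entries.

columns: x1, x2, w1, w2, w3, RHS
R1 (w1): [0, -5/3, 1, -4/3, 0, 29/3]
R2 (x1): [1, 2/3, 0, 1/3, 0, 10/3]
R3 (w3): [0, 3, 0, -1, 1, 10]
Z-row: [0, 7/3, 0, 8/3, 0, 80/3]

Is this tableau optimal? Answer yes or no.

Every Z-row coefficient is ≥ 0, so the tableau is optimal.

yes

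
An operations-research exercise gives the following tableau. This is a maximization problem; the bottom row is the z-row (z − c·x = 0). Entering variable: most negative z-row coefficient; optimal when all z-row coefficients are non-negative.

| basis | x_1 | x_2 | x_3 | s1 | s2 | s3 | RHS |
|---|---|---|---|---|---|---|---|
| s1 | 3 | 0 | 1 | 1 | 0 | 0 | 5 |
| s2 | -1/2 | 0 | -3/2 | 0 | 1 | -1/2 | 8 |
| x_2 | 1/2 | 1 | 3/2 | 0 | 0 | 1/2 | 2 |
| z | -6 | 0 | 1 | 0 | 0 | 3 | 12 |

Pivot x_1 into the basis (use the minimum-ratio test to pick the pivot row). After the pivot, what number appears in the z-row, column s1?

2

Ratio test on column x_1 — row 1: 5/3 = 5/3; row 2: entry -1/2 ≤ 0; row 3: 2/(1/2) = 4. Minimum is 5/3 at row 1 (s1 leaves); pivot element 3.
Divide row 1 by 3; eliminate column x_1 from the other rows.
z-row update in column s1: 0 − (-6)·(1/3) = 2.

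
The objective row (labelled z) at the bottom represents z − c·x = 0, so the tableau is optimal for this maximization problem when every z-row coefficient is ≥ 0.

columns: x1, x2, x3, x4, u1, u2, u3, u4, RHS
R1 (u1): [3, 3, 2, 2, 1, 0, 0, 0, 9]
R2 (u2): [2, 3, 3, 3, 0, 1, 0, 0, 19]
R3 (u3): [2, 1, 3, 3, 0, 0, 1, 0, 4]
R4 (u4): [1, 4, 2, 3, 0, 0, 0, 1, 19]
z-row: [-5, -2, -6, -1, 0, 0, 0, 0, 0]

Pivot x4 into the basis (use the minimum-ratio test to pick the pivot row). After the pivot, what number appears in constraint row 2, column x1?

0

Ratio test on column x4 — row 1: 9/2 = 9/2; row 2: 19/3 = 19/3; row 3: 4/3 = 4/3; row 4: 19/3 = 19/3. Minimum is 4/3 at row 3 (u3 leaves); pivot element 3.
Divide row 3 by 3; eliminate column x4 from the other rows.
Row 2 update in column x1: 2 − 3·(2/3) = 0.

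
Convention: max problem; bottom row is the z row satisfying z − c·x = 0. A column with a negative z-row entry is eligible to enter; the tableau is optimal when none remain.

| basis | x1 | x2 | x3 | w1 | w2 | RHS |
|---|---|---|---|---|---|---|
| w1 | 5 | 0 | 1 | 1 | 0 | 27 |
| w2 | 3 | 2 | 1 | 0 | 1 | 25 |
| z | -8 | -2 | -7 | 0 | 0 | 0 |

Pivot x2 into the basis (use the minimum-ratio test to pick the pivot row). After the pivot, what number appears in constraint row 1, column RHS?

Ratio test on column x2 — row 1: entry 0 ≤ 0; row 2: 25/2 = 25/2. Minimum is 25/2 at row 2 (w2 leaves); pivot element 2.
Divide row 2 by 2; eliminate column x2 from the other rows.
Row 1 update in column RHS: 27 − 0·(25/2) = 27.

27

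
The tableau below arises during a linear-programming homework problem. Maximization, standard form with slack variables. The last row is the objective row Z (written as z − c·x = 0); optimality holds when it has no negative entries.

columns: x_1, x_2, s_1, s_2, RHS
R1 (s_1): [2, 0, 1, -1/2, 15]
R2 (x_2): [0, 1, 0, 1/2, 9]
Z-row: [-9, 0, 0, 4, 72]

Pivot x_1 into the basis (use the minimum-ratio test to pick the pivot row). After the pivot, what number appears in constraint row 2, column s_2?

Ratio test on column x_1 — row 1: 15/2 = 15/2; row 2: entry 0 ≤ 0. Minimum is 15/2 at row 1 (s_1 leaves); pivot element 2.
Divide row 1 by 2; eliminate column x_1 from the other rows.
Row 2 update in column s_2: 1/2 − 0·(-1/4) = 1/2.

1/2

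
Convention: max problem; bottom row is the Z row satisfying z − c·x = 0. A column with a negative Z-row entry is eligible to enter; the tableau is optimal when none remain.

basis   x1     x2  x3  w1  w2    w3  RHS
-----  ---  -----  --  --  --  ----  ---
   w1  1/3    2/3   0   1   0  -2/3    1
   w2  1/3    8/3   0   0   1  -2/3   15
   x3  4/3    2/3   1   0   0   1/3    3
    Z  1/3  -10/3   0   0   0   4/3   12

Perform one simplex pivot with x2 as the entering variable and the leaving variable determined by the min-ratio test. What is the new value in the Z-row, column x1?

2

Ratio test on column x2 — row 1: 1/(2/3) = 3/2; row 2: 15/(8/3) = 45/8; row 3: 3/(2/3) = 9/2. Minimum is 3/2 at row 1 (w1 leaves); pivot element 2/3.
Divide row 1 by 2/3; eliminate column x2 from the other rows.
Z-row update in column x1: 1/3 − (-10/3)·(1/2) = 2.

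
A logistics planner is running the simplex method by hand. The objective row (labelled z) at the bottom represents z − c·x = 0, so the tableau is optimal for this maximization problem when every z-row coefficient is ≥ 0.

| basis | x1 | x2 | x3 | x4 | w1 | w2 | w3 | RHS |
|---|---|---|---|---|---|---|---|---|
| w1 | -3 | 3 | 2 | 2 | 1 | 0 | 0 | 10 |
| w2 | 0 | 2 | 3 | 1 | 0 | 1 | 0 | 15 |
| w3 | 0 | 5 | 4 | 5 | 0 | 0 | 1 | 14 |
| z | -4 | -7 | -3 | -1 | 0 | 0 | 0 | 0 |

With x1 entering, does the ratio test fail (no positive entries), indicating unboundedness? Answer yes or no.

Every constraint-row entry in column x1 is ≤ 0, so increasing x1 is unbounded.

yes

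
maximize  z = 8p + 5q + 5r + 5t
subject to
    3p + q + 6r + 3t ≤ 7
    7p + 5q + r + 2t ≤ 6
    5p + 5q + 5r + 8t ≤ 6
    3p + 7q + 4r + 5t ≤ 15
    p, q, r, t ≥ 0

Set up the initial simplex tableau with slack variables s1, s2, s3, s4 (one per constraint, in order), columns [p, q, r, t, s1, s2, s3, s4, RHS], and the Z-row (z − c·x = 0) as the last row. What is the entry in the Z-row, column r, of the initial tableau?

The Z-row carries the negated objective coefficients: the r entry is -5.

-5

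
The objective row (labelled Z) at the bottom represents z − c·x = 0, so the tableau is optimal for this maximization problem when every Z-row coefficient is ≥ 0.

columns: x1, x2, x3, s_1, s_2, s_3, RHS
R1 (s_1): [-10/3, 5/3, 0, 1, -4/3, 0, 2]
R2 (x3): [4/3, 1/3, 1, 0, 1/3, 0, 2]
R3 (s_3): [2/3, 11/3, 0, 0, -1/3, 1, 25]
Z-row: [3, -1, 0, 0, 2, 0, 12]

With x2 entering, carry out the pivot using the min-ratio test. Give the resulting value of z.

66/5

Ratio test on column x2 — row 1: 2/(5/3) = 6/5; row 2: 2/(1/3) = 6; row 3: 25/(11/3) = 75/11. Minimum is 6/5 at row 1 (s_1 leaves); pivot element 5/3.
Pivot on row 1; the Z-row RHS becomes 12 − (-1)·(6/5) = 66/5.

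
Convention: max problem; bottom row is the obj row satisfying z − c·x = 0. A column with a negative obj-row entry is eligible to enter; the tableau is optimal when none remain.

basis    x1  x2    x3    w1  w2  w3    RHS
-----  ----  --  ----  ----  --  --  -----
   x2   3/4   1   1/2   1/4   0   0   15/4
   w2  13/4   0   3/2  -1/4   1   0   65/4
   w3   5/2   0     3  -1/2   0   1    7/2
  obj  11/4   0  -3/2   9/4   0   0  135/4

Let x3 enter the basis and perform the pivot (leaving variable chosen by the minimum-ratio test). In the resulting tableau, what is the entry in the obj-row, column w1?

2

Ratio test on column x3 — row 1: (15/4)/(1/2) = 15/2; row 2: (65/4)/(3/2) = 65/6; row 3: (7/2)/3 = 7/6. Minimum is 7/6 at row 3 (w3 leaves); pivot element 3.
Divide row 3 by 3; eliminate column x3 from the other rows.
obj-row update in column w1: 9/4 − (-3/2)·(-1/6) = 2.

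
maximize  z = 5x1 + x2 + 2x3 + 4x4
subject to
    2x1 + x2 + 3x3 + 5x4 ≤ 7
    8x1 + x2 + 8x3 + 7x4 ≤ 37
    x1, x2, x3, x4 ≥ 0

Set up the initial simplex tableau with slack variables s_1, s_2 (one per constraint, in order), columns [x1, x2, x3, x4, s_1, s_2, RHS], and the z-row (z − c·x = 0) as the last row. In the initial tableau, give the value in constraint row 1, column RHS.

The RHS of constraint 1 is b_1 = 7.

7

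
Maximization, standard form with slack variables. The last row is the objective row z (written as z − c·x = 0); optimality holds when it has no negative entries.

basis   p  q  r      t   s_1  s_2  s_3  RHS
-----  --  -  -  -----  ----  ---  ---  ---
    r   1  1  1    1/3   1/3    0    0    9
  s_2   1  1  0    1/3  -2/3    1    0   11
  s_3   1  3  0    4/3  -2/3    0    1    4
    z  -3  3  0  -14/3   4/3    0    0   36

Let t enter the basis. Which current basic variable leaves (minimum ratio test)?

s_3

Column t entries and ratios — r: 9/(1/3) = 27; s_2: 11/(1/3) = 33; s_3: 4/(4/3) = 3.
Smallest ratio is 3 in the row of s_3, so s_3 leaves.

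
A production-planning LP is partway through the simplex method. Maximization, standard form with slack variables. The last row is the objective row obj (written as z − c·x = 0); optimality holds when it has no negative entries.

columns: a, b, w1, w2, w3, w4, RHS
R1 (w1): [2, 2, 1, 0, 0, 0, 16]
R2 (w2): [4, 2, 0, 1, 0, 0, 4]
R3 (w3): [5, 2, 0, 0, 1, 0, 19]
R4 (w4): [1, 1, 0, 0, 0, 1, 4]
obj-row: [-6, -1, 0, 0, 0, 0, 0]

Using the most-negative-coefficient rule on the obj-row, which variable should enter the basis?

Negative obj-row entries: a: -6, b: -1.
The most negative is -6 in column a, so a enters.

a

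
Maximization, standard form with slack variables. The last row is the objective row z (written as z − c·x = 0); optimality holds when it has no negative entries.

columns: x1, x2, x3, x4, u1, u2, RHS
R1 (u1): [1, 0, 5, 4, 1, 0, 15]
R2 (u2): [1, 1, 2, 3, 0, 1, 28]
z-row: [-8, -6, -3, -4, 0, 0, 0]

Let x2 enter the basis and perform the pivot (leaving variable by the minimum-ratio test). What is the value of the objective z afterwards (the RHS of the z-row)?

168

Ratio test on column x2 — row 1: entry 0 ≤ 0; row 2: 28/1 = 28. Minimum is 28 at row 2 (u2 leaves); pivot element 1.
Pivot on row 2; the z-row RHS becomes 0 − (-6)·28 = 168.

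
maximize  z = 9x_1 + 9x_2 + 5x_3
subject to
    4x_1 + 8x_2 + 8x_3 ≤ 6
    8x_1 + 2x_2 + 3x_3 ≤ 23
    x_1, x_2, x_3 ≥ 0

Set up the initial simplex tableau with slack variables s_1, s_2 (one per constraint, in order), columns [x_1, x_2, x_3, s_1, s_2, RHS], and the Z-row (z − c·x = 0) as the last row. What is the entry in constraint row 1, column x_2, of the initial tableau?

Constraint 1 has coefficient 8 on x_2.

8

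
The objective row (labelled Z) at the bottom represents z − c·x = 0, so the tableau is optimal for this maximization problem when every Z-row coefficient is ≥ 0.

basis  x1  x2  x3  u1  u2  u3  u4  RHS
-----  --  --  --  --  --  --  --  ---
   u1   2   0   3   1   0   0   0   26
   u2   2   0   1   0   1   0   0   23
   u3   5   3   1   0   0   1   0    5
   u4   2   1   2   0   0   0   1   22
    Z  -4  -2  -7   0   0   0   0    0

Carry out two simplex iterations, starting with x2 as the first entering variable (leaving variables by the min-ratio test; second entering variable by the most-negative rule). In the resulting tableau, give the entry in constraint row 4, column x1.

-8

Ratio test on column x2 — row 1: entry 0 ≤ 0; row 2: entry 0 ≤ 0; row 3: 5/3 = 5/3; row 4: 22/1 = 22. Minimum is 5/3 at row 3 (u3 leaves); pivot element 3.
Divide row 3 by 3; eliminate column x2 from the other rows.
Second iteration: most negative Z-row entry is -19/3 in column x3, so x3 enters.
Ratio test on column x3 — row 1: 26/3 = 26/3; row 2: 23/1 = 23; row 3: (5/3)/(1/3) = 5; row 4: (61/3)/(5/3) = 61/5. Minimum is 5 at row 3 (x2 leaves); pivot element 1/3.
Divide row 3 by 1/3; eliminate column x3 from the other rows.
After both pivots, the entry at constraint row 4, column x1 is -8.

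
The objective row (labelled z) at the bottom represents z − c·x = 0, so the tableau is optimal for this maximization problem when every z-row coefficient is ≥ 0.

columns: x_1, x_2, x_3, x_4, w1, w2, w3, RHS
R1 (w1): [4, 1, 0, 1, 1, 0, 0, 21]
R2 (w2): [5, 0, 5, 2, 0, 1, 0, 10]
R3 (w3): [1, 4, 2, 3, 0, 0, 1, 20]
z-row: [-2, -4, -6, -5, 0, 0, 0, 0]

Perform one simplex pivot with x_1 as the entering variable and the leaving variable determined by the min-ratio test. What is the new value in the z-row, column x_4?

-21/5

Ratio test on column x_1 — row 1: 21/4 = 21/4; row 2: 10/5 = 2; row 3: 20/1 = 20. Minimum is 2 at row 2 (w2 leaves); pivot element 5.
Divide row 2 by 5; eliminate column x_1 from the other rows.
z-row update in column x_4: -5 − (-2)·(2/5) = -21/5.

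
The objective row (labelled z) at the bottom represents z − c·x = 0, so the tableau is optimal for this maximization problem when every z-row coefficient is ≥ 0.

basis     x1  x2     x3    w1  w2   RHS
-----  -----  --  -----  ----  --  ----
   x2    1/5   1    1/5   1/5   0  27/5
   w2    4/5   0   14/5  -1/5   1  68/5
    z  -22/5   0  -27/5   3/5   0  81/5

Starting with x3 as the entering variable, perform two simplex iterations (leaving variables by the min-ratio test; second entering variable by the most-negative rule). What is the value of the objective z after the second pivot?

91

Ratio test on column x3 — row 1: (27/5)/(1/5) = 27; row 2: (68/5)/(14/5) = 34/7. Minimum is 34/7 at row 2 (w2 leaves); pivot element 14/5.
Pivot on row 2; the z-row RHS becomes 81/5 − (-27/5)·(34/7) = 297/7.
Next entering variable (most negative z-row entry -20/7): x1.
Ratio test on column x1 — row 1: (31/7)/(1/7) = 31; row 2: (34/7)/(2/7) = 17. Minimum is 17 at row 2 (x3 leaves); pivot element 2/7.
After the second pivot the z-row RHS is 297/7 − (-20/7)·17 = 91.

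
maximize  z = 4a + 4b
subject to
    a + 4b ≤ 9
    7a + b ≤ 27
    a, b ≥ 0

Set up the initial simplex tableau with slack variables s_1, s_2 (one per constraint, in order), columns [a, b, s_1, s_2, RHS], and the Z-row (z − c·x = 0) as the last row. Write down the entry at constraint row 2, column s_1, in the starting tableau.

Slack s_1 belongs to constraint 1; its column is the unit vector e_1, so the entry in row 2 is 0.

0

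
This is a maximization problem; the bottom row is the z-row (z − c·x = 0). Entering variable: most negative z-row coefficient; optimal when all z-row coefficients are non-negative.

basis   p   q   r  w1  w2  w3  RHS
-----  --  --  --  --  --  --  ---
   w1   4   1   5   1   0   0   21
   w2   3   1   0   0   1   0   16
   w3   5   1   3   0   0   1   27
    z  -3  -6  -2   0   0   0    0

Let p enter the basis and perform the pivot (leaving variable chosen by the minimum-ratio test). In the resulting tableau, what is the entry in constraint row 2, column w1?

Ratio test on column p — row 1: 21/4 = 21/4; row 2: 16/3 = 16/3; row 3: 27/5 = 27/5. Minimum is 21/4 at row 1 (w1 leaves); pivot element 4.
Divide row 1 by 4; eliminate column p from the other rows.
Row 2 update in column w1: 0 − 3·(1/4) = -3/4.

-3/4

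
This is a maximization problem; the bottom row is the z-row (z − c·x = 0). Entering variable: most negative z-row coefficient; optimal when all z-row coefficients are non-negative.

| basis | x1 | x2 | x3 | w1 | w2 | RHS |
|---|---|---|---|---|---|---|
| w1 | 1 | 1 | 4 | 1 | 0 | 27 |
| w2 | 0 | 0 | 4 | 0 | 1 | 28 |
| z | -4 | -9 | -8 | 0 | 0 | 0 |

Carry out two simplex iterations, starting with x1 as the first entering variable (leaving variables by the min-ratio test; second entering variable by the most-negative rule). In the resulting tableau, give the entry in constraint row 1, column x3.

4

Ratio test on column x1 — row 1: 27/1 = 27; row 2: entry 0 ≤ 0. Minimum is 27 at row 1 (w1 leaves); pivot element 1.
Divide row 1 by 1; eliminate column x1 from the other rows.
Second iteration: most negative z-row entry is -5 in column x2, so x2 enters.
Ratio test on column x2 — row 1: 27/1 = 27; row 2: entry 0 ≤ 0. Minimum is 27 at row 1 (x1 leaves); pivot element 1.
Divide row 1 by 1; eliminate column x2 from the other rows.
After both pivots, the entry at constraint row 1, column x3 is 4.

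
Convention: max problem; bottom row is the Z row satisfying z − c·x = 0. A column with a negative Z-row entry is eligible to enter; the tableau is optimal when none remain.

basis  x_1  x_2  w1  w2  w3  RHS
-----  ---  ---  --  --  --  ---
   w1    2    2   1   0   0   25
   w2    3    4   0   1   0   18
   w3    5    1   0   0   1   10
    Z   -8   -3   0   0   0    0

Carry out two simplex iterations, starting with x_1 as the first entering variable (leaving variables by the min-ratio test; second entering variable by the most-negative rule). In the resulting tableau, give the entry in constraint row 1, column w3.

Ratio test on column x_1 — row 1: 25/2 = 25/2; row 2: 18/3 = 6; row 3: 10/5 = 2. Minimum is 2 at row 3 (w3 leaves); pivot element 5.
Divide row 3 by 5; eliminate column x_1 from the other rows.
Second iteration: most negative Z-row entry is -7/5 in column x_2, so x_2 enters.
Ratio test on column x_2 — row 1: 21/(8/5) = 105/8; row 2: 12/(17/5) = 60/17; row 3: 2/(1/5) = 10. Minimum is 60/17 at row 2 (w2 leaves); pivot element 17/5.
Divide row 2 by 17/5; eliminate column x_2 from the other rows.
After both pivots, the entry at constraint row 1, column w3 is -2/17.

-2/17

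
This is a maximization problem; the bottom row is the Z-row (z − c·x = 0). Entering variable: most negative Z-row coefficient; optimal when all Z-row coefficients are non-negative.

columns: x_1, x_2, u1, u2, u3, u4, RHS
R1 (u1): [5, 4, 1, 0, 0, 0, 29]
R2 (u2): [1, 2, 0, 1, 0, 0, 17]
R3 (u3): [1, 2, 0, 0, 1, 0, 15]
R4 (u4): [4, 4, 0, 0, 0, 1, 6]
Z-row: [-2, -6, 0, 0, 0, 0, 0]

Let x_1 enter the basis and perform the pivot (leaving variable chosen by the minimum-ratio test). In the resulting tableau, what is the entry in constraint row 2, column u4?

Ratio test on column x_1 — row 1: 29/5 = 29/5; row 2: 17/1 = 17; row 3: 15/1 = 15; row 4: 6/4 = 3/2. Minimum is 3/2 at row 4 (u4 leaves); pivot element 4.
Divide row 4 by 4; eliminate column x_1 from the other rows.
Row 2 update in column u4: 0 − 1·(1/4) = -1/4.

-1/4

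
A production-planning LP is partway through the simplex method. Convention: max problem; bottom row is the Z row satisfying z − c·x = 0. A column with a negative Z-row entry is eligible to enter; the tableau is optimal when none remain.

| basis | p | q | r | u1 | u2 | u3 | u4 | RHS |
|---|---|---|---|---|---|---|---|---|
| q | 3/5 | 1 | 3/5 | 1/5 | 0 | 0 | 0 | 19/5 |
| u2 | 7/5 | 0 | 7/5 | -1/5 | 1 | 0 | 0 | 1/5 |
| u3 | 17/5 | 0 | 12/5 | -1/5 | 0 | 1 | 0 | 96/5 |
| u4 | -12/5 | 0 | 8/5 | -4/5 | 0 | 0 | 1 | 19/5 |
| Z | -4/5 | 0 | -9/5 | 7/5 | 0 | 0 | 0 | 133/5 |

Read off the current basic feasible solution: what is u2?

u2 is basic (row 2); its value is the RHS of that row, 1/5.

1/5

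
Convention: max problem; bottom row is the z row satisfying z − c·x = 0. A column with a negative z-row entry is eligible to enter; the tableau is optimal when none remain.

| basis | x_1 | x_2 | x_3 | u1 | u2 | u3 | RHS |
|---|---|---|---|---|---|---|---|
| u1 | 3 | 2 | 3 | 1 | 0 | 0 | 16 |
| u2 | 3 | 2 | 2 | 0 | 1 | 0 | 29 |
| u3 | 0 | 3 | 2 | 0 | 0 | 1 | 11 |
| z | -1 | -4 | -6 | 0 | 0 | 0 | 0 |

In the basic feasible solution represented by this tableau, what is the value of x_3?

0

x_3 is not in the basis, so in the current basic feasible solution x_3 = 0.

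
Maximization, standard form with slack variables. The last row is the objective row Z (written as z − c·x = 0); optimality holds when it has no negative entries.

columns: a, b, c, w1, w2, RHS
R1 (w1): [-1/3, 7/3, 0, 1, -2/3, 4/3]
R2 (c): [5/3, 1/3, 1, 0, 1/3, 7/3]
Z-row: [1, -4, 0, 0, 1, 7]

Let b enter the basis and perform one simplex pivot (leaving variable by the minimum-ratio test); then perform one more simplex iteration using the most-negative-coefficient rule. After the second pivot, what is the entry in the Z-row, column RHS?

Ratio test on column b — row 1: (4/3)/(7/3) = 4/7; row 2: (7/3)/(1/3) = 7. Minimum is 4/7 at row 1 (w1 leaves); pivot element 7/3.
Divide row 1 by 7/3; eliminate column b from the other rows.
Second iteration: most negative Z-row entry is -1/7 in column w2, so w2 enters.
Ratio test on column w2 — row 1: entry -2/7 ≤ 0; row 2: (15/7)/(3/7) = 5. Minimum is 5 at row 2 (c leaves); pivot element 3/7.
Divide row 2 by 3/7; eliminate column w2 from the other rows.
After both pivots, the entry at the Z-row, column RHS is 10.

10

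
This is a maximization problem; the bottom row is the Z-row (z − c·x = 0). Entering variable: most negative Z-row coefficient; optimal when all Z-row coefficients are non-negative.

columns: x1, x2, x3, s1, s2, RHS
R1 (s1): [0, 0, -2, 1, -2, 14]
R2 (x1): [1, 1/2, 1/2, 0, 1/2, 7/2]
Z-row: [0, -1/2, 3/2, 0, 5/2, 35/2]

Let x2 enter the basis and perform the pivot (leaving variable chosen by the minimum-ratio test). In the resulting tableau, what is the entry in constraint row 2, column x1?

2

Ratio test on column x2 — row 1: entry 0 ≤ 0; row 2: (7/2)/(1/2) = 7. Minimum is 7 at row 2 (x1 leaves); pivot element 1/2.
Divide row 2 by 1/2; eliminate column x2 from the other rows.
In the new row 2, the x1 entry is the old entry divided by the pivot: 1/(1/2) = 2.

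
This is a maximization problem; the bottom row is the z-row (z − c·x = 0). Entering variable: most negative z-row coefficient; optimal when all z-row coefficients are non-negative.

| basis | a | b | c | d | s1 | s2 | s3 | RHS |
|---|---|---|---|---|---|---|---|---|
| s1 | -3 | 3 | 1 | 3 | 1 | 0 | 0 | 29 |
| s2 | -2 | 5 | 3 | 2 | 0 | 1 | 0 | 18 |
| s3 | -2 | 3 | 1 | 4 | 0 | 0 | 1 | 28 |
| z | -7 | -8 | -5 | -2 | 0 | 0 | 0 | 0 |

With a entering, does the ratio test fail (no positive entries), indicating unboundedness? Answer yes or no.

Every constraint-row entry in column a is ≤ 0, so increasing a is unbounded.

yes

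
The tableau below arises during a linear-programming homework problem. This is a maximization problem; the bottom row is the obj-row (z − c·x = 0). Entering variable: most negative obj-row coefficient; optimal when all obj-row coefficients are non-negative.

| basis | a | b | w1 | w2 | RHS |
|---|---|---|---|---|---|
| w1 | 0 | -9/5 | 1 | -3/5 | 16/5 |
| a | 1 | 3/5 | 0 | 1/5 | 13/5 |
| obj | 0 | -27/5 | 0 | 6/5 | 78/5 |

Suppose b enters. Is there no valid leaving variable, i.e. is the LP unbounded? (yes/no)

Column b has positive entries in row(s) 2, so the ratio test bounds it — not unbounded.

no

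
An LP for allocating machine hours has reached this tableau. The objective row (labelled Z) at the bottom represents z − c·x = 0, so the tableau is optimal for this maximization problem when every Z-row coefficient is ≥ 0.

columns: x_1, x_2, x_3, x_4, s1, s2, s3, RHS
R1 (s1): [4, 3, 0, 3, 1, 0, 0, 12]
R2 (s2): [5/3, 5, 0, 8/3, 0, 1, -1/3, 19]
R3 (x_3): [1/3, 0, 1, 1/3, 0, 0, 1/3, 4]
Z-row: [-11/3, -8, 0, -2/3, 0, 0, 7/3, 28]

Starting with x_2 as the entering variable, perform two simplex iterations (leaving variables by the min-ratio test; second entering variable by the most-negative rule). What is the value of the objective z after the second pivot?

Ratio test on column x_2 — row 1: 12/3 = 4; row 2: 19/5 = 19/5; row 3: entry 0 ≤ 0. Minimum is 19/5 at row 2 (s2 leaves); pivot element 5.
Pivot on row 2; the Z-row RHS becomes 28 − (-8)·(19/5) = 292/5.
Next entering variable (most negative Z-row entry -1): x_1.
Ratio test on column x_1 — row 1: (3/5)/3 = 1/5; row 2: (19/5)/(1/3) = 57/5; row 3: 4/(1/3) = 12. Minimum is 1/5 at row 1 (s1 leaves); pivot element 3.
After the second pivot the Z-row RHS is 292/5 − (-1)·(1/5) = 293/5.

293/5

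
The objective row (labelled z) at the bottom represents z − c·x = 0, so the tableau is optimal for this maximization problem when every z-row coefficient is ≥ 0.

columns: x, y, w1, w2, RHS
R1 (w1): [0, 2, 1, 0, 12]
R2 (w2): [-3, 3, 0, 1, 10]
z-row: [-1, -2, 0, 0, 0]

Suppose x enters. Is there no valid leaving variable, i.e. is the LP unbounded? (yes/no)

Every constraint-row entry in column x is ≤ 0, so increasing x is unbounded.

yes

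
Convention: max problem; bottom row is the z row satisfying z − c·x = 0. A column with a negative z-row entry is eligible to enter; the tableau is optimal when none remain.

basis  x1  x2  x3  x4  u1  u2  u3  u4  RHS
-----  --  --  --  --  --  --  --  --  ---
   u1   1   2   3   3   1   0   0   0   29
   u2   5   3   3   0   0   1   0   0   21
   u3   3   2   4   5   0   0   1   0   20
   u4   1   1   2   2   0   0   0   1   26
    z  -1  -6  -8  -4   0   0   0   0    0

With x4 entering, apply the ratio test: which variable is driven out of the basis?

u3

Column x4 entries and ratios — u1: 29/3 = 29/3; u2: 0 ≤ 0, skip; u3: 20/5 = 4; u4: 26/2 = 13.
Smallest ratio is 4 in the row of u3, so u3 leaves.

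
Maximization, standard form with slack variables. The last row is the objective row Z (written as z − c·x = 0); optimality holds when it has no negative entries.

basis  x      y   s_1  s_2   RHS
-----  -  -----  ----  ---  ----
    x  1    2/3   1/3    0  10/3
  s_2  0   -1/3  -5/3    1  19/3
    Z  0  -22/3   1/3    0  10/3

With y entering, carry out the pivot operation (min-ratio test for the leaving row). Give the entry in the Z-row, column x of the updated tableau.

Ratio test on column y — row 1: (10/3)/(2/3) = 5; row 2: entry -1/3 ≤ 0. Minimum is 5 at row 1 (x leaves); pivot element 2/3.
Divide row 1 by 2/3; eliminate column y from the other rows.
Z-row update in column x: 0 − (-22/3)·(3/2) = 11.

11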